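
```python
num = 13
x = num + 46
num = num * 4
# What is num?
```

Trace:
`num = 13` → num = 13
`x = num + 46` → x = 59
`num = num * 4` → num = 52
So num = 52

Answer: 52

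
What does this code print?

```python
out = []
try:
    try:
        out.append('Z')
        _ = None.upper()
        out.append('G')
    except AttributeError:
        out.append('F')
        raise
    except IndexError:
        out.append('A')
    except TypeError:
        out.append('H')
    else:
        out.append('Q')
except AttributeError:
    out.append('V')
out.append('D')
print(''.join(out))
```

Execution trace: 'Z' (inner try body) → 'F' (inner except AttributeError) → 'V' (outer except AttributeError) → 'D' (after the try/except). Output: ZFVD

Answer: ZFVD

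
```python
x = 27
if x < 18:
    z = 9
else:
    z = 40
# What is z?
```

Trace:
`x = 27` → x = 27
`if x < 18: ...` → x < 18 is False, take else branch → z = 40
So z = 40

Answer: 40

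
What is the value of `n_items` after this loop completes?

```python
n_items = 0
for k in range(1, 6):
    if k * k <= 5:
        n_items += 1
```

Count numbers where k² ≤ 5
`n_items` takes the values: 0 → 1 → 2

Answer: 2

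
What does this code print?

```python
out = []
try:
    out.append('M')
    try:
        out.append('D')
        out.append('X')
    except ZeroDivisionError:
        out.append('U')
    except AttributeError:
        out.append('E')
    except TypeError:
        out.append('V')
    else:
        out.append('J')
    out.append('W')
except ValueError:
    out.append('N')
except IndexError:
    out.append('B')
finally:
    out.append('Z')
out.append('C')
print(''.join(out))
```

Execution trace: 'M' (try body) → 'D' (inner try body) → 'X' (inner try body, no exception) → 'J' (inner else) → 'W' (try body, no exception) → 'Z' (finally) → 'C' (after the try/except). Output: MDXJWZC

Answer: MDXJWZC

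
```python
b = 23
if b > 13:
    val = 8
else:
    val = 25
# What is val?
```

Trace:
`b = 23` → b = 23
`if b > 13: ...` → b > 13 is True → val = 8
So val = 8

Answer: 8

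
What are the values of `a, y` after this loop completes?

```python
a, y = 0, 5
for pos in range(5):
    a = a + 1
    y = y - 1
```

a goes 0→5, y goes 5→0
`a, y` takes the values: (0, 5) → (1, 5) → (1, 4) → (2, 4) → (2, 3) → (3, 3) → (3, 2) → (4, 2) → (4, 1) → (5, 1) → (5, 0)

Answer: 5, 0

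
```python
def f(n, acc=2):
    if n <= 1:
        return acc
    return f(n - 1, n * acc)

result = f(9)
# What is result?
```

Accumulator trace (n, acc): (9, 2) -> (8, 18) -> (7, 144) -> (6, 1008) -> (5, 6048) -> (4, 30240) -> (3, 120960) -> (2, 362880) -> (1, 725760) -> return 725760

Answer: 725760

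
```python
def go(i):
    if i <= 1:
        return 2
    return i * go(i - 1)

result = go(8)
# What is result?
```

go(8) = 8 * 7 * 6 * 5 * 4 * 3 * 2 * 2 = 80640

Answer: 80640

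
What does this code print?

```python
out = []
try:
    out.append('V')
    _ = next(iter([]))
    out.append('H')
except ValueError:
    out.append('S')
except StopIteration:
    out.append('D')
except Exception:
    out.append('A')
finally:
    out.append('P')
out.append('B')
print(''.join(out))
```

Execution trace: 'V' (try body) → 'D' (except StopIteration) → 'P' (finally) → 'B' (after the try/except). Output: VDPB

Answer: VDPB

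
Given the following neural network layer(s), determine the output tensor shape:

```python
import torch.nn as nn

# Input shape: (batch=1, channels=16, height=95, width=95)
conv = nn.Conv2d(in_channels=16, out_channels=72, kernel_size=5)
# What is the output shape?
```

Input: (1, 16, 95, 95) -> Output: (1, 72, 91, 91)

Answer: (1, 72, 91, 91)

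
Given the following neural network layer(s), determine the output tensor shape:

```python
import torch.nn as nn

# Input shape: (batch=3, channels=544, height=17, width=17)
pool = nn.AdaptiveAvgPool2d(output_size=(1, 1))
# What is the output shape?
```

Input: (3, 544, 17, 17) -> Output: (3, 544, 1, 1)

Answer: (3, 544, 1, 1)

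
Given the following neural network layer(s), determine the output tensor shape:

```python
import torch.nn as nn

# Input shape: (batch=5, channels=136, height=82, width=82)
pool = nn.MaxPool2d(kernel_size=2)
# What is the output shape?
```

Input: (5, 136, 82, 82) -> Output: (5, 136, 41, 41)

Answer: (5, 136, 41, 41)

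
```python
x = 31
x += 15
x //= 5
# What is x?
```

Trace:
`x = 31` → x = 31
`x += 15` → x = 46
`x //= 5` → x = 9
So x = 9

Answer: 9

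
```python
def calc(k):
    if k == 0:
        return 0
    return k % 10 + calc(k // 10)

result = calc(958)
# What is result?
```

Sum of digits of 958: 8 + 5 + 9 = 22

Answer: 22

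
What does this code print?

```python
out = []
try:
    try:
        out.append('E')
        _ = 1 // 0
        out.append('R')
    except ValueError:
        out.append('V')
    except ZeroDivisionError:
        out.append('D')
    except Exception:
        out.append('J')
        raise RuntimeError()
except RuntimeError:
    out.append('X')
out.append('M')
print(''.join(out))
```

Execution trace: 'E' (inner try body) → 'D' (inner except ZeroDivisionError) → 'M' (after the try/except). Output: EDM

Answer: EDM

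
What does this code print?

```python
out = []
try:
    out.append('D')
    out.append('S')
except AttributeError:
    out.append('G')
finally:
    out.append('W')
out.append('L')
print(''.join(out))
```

Execution trace: 'D' (try body) → 'S' (try body, no exception) → 'W' (finally) → 'L' (after the try/except). Output: DSWL

Answer: DSWL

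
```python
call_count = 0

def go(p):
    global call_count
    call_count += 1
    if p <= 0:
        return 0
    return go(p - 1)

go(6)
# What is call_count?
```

Linear recursion stepping by 1: 7 calls from p=6 down to ≤0.

Answer: 7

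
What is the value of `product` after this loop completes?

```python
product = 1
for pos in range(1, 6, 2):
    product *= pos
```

Product of 1, 3, 5, ... up to 5
`product` takes the values: 1 → 3 → 15

Answer: 15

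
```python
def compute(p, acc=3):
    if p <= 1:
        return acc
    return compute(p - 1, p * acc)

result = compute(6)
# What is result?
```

Accumulator trace (n, acc): (6, 3) -> (5, 18) -> (4, 90) -> (3, 360) -> (2, 1080) -> (1, 2160) -> return 2160

Answer: 2160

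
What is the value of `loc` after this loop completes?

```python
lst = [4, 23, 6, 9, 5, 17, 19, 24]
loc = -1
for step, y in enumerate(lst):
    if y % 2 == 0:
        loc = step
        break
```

First even number index in [4, 23, 6, 9, 5, 17, 19, 24]
`loc` takes the values: -1 → 0

Answer: 0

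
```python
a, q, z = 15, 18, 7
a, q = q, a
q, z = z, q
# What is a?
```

Trace:
`a, q, z = 15, 18, 7` → a = 15; q = 18; z = 7
`a, q = q, a` → a = 18; q = 15
`q, z = z, q` → q = 7; z = 15
So a = 18

Answer: 18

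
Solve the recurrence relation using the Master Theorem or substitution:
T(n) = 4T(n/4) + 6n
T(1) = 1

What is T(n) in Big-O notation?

By Master Theorem: a=4, b=4, f(n)=6n. Since log_4(4) = 1 and f(n) = Θ(n^1), Case 2 applies. T(n) = O(n log n).

Answer: O(n log n)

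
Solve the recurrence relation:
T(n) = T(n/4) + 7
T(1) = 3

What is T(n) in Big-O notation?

Each step divides n by 4 and adds 7. After log_4(n) steps we reach T(1)=3. So T(n) = 7·log_4(n) + 3 = O(log n).

Answer: O(log n)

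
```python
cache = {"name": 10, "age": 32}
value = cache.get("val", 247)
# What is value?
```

Trace:
`cache = {"name": 10, "age": 32}` → cache = {'name': 10, 'age': 32}
`value = cache.get("val", 247)` → value = 247
So value = 247

Answer: 247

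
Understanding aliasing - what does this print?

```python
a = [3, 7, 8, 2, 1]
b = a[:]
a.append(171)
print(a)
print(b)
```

Key concept: slice [:] creates copy.
Step by step:
`a = [3, 7, 8, 2, 1]` → a = [3, 7, 8, 2, 1]
`b = a[:]` → b = [3, 7, 8, 2, 1]
`a.append(171)` → a = [3, 7, 8, 2, 1, 171]
`print(a)` → prints [3, 7, 8, 2, 1, 171]
`print(b)` → prints [3, 7, 8, 2, 1]

Answer:
[3, 7, 8, 2, 1, 171]
[3, 7, 8, 2, 1]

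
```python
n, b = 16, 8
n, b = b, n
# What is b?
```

Trace:
`n, b = 16, 8` → n = 16; b = 8
`n, b = b, n` → n = 8; b = 16
So b = 16

Answer: 16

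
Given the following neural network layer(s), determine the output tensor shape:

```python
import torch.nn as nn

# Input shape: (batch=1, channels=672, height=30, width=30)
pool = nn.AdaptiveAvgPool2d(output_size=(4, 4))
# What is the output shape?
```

Input: (1, 672, 30, 30) -> Output: (1, 672, 4, 4)

Answer: (1, 672, 4, 4)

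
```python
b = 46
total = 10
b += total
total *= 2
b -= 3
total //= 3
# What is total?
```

Trace:
`b = 46` → b = 46
`total = 10` → total = 10
`b += total` → b = 56
`total *= 2` → total = 20
`b -= 3` → b = 53
`total //= 3` → total = 6
So total = 6

Answer: 6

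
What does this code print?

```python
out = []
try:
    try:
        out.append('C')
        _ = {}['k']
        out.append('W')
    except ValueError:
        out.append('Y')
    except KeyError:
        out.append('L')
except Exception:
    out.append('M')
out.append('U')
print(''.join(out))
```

Execution trace: 'C' (inner try body) → 'L' (inner except KeyError) → 'U' (after the try/except). Output: CLU

Answer: CLU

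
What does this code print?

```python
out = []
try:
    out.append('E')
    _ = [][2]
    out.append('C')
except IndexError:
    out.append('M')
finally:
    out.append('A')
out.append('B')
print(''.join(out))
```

Execution trace: 'E' (try body) → 'M' (except IndexError) → 'A' (finally) → 'B' (after the try/except). Output: EMAB

Answer: EMAB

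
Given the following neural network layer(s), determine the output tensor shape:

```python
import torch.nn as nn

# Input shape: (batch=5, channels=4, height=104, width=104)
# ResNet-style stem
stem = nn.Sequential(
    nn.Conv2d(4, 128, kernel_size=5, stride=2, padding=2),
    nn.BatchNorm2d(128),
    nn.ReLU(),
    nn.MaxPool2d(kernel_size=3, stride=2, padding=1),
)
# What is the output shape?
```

Input: (5, 4, 104, 104) -> after Conv2d 5x5 stride=2: (5, 128, 52, 52) -> Output: (5, 128, 26, 26)

Answer: (5, 128, 26, 26)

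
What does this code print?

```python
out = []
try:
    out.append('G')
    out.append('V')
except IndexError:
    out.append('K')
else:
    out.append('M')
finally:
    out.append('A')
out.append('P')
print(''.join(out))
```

Execution trace: 'G' (try body) → 'V' (try body, no exception) → 'M' (else) → 'A' (finally) → 'P' (after the try/except). Output: GVMAP

Answer: GVMAP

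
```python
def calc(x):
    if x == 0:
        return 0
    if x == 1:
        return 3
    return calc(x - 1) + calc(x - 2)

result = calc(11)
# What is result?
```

Build up from base cases: calc(0)=0, calc(1)=3, calc(2)=3, calc(3)=6, calc(4)=9, calc(5)=15, calc(6)=24, ..., calc(11)=267

Answer: 267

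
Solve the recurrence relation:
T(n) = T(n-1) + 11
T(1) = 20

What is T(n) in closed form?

Unrolling: T(n) = T(1) + 11·(n-1) = 20 + 11(n-1) = 11n + 9.

Answer: T(n) = 11n + 9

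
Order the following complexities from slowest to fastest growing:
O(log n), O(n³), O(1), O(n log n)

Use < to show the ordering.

Ordered by growth rate: O(1) < O(log n) < O(n log n) < O(n³)

Answer: O(1) < O(log n) < O(n log n) < O(n³)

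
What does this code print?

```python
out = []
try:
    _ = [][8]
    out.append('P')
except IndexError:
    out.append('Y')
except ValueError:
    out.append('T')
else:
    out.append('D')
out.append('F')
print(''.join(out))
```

Execution trace: 'Y' (except IndexError) → 'F' (after the try/except). Output: YF

Answer: YF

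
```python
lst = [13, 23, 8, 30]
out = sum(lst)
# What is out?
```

Trace:
`lst = [13, 23, 8, 30]` → lst = [13, 23, 8, 30]
`out = sum(lst)` → out = 74
So out = 74

Answer: 74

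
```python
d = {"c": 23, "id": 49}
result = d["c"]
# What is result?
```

Trace:
`d = {"c": 23, "id": 49}` → d = {'c': 23, 'id': 49}
`result = d["c"]` → result = 23
So result = 23

Answer: 23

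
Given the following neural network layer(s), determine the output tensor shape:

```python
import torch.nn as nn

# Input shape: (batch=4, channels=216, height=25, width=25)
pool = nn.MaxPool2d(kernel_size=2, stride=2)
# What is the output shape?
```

Input: (4, 216, 25, 25) -> Output: (4, 216, 12, 12)

Answer: (4, 216, 12, 12)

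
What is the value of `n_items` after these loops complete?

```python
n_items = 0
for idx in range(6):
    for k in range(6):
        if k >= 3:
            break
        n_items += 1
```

Inner breaks at 3, outer runs 6 times
`n_items` takes the values: 0 → 1 → 2 → 3 → 4 → 5 → 6 → 7 → 8 → 9 → 10 → 11 → 12 → 13 → 14 → 15 → 16 → 17 → 18

Answer: 18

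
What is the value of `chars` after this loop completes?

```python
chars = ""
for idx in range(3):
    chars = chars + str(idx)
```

Concatenate digits 0 to 2
`chars` takes the values: "" → "0" → "01" → "012"

Answer: "012"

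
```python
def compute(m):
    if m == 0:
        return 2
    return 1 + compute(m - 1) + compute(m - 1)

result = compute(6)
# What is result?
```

compute(m) = 1 + 2·compute(m-1), compute(0)=2. Closed form: (2+1)·2^6 - 1 = 191.

Answer: 191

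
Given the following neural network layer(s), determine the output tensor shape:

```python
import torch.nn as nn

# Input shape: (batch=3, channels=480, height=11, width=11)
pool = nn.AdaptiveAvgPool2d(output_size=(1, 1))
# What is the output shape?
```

Input: (3, 480, 11, 11) -> Output: (3, 480, 1, 1)

Answer: (3, 480, 1, 1)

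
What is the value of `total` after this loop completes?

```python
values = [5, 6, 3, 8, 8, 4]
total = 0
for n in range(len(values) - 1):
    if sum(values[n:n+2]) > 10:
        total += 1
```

Count windows with sum > 10
`total` takes the values: 0 → 1 → 2 → 3 → 4

Answer: 4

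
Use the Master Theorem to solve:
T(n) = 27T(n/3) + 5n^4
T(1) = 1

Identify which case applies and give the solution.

a=27, b=3, f(n)=5n^4. log_3(27) = 3. Since c=4 > 3 and the regularity condition holds (27(n/3)^4 = (27/3^4)n^4 with 27/3^4 < 1), Case 3 applies: T(n) = Θ(f(n)) = O(n^4).

Answer: O(n^4) - Case 3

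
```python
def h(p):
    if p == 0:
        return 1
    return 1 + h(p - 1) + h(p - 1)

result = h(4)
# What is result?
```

h(p) = 1 + 2·h(p-1), h(0)=1. Closed form: (1+1)·2^4 - 1 = 31.

Answer: 31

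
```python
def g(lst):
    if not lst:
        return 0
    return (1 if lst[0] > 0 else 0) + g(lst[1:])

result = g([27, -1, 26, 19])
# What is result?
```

Count of positive elements in [27, -1, 26, 19] = 3

Answer: 3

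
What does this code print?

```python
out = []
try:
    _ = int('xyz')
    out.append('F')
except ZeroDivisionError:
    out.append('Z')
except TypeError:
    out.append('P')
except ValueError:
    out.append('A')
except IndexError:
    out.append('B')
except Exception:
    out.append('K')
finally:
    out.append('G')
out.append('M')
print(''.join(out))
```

Execution trace: 'A' (except ValueError) → 'G' (finally) → 'M' (after the try/except). Output: AGM

Answer: AGM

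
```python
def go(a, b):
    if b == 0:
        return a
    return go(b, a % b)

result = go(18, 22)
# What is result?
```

go(18, 22) -> go(22, 18) -> go(18, 4) -> go(4, 2) -> go(2, 0) -> 2

Answer: 2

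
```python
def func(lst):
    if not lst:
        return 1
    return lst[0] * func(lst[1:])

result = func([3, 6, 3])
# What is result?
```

Product over [3, 6, 3] = 3 * 6 * 3 = 54

Answer: 54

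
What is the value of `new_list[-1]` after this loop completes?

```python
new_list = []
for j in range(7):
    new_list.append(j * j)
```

Last element of squares 0 to 6
`new_list` takes the values: [] → [0] → [0, 1] → [0, 1, 4] → [0, 1, 4, 9] → [0, 1, 4, 9, 16] → [0, 1, 4, 9, 16, 25] → [0, 1, 4, 9, 16, 25, 36]
So `new_list[-1]` = 36

Answer: 36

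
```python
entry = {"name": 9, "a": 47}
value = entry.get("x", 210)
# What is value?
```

Trace:
`entry = {"name": 9, "a": 47}` → entry = {'name': 9, 'a': 47}
`value = entry.get("x", 210)` → value = 210
So value = 210

Answer: 210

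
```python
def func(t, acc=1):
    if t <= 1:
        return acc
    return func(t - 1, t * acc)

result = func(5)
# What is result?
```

Accumulator trace (n, acc): (5, 1) -> (4, 5) -> (3, 20) -> (2, 60) -> (1, 120) -> return 120

Answer: 120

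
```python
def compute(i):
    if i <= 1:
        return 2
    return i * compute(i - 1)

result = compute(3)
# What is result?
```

compute(3) = 3 * 2 * 2 = 12

Answer: 12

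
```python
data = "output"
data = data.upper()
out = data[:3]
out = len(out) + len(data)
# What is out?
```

Trace:
`data = "output"` → data = 'output'
`data = data.upper()` → data = 'OUTPUT'
`out = data[:3]` → out = 'OUT'
`out = len(out) + len(data)` → out = 9
So out = 9

Answer: 9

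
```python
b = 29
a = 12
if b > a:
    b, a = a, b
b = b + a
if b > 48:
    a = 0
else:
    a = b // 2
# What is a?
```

Trace:
`b = 29` → b = 29
`a = 12` → a = 12
`if b > a: ...` → b > a is True → b = 12; a = 29
`b = b + a` → b = 41
`if b > 48: ...` → b > 48 is False, take else branch → a = 20
So a = 20

Answer: 20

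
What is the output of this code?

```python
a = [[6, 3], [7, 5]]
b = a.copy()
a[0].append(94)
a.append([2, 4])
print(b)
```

Key concept: shallow copy with nested lists.
Step by step:
`a = [[6, 3], [7, 5]]` → a = [[6, 3], [7, 5]]
`b = a.copy()` → b = [[6, 3], [7, 5]]
`a[0].append(94)` → a = [[6, 3, 94], [7, 5]]; b = [[6, 3, 94], [7, 5]]
`a.append([2, 4])` → a = [[6, 3, 94], [7, 5], [2, 4]]
`print(b)` → prints [[6, 3, 94], [7, 5]]

Answer: [[6, 3, 94], [7, 5]]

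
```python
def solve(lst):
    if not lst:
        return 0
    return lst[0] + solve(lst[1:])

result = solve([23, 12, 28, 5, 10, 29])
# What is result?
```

23 + 12 + 28 + 5 + 10 + 29 + 0 = 107

Answer: 107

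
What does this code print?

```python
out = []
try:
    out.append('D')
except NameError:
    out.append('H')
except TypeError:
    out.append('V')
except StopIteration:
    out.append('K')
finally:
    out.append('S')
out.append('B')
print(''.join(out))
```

Execution trace: 'D' (try body, no exception) → 'S' (finally) → 'B' (after the try/except). Output: DSB

Answer: DSB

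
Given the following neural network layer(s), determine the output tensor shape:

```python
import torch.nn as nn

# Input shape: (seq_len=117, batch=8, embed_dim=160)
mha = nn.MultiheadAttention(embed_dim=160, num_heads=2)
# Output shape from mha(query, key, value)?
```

Input: (117, 8, 160) -> Output: (117, 8, 160)

Answer: (117, 8, 160)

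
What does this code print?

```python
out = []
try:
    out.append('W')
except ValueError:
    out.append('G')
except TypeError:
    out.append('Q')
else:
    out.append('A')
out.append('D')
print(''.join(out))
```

Execution trace: 'W' (try body, no exception) → 'A' (else) → 'D' (after the try/except). Output: WAD

Answer: WAD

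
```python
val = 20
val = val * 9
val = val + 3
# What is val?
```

Trace:
`val = 20` → val = 20
`val = val * 9` → val = 180
`val = val + 3` → val = 183
So val = 183

Answer: 183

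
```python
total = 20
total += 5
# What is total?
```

Trace:
`total = 20` → total = 20
`total += 5` → total = 25
So total = 25

Answer: 25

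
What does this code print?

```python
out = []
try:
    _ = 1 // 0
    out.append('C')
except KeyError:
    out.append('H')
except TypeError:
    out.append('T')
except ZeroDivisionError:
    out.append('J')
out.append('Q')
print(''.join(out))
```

Execution trace: 'J' (except ZeroDivisionError) → 'Q' (after the try/except). Output: JQ

Answer: JQ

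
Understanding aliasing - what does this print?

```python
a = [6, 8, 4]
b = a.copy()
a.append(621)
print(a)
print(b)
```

Key concept: list.copy() creates independent copy.
Step by step:
`a = [6, 8, 4]` → a = [6, 8, 4]
`b = a.copy()` → b = [6, 8, 4]
`a.append(621)` → a = [6, 8, 4, 621]
`print(a)` → prints [6, 8, 4, 621]
`print(b)` → prints [6, 8, 4]

Answer:
[6, 8, 4, 621]
[6, 8, 4]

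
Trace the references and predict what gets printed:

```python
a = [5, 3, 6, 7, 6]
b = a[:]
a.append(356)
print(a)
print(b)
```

Key concept: slice [:] creates copy.
Step by step:
`a = [5, 3, 6, 7, 6]` → a = [5, 3, 6, 7, 6]
`b = a[:]` → b = [5, 3, 6, 7, 6]
`a.append(356)` → a = [5, 3, 6, 7, 6, 356]
`print(a)` → prints [5, 3, 6, 7, 6, 356]
`print(b)` → prints [5, 3, 6, 7, 6]

Answer:
[5, 3, 6, 7, 6, 356]
[5, 3, 6, 7, 6]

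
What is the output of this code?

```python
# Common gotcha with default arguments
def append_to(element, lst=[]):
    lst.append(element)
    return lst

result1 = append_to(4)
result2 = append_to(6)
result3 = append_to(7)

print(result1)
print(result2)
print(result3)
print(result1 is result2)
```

Key concept: mutable default argument gotcha.
Step by step:
`result1 = append_to(4)` → result1 = [4]
`result2 = append_to(6)` → result1 = [4, 6] (same object as result2); result2 = [4, 6] (same object as result1)
`result3 = append_to(7)` → result1 = [4, 6, 7] (same object as result2, result3); result2 = [4, 6, 7] (same object as result1, result3); result3 = [4, 6, 7] (same object as result1, result2)
`print(result1)` → prints [4, 6, 7]
`print(result2)` → prints [4, 6, 7]
`print(result3)` → prints [4, 6, 7]
`print(result1 is result2)` → prints True

Answer:
[4, 6, 7]
[4, 6, 7]
[4, 6, 7]
True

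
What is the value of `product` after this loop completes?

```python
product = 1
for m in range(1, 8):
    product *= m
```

7! = 5040
`product` takes the values: 1 → 2 → 6 → 24 → 120 → 720 → 5040

Answer: 5040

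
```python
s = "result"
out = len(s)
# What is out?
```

Trace:
`s = "result"` → s = 'result'
`out = len(s)` → out = 6
So out = 6

Answer: 6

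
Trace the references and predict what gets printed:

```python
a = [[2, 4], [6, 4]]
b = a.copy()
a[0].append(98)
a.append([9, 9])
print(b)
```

Key concept: shallow copy with nested lists.
Step by step:
`a = [[2, 4], [6, 4]]` → a = [[2, 4], [6, 4]]
`b = a.copy()` → b = [[2, 4], [6, 4]]
`a[0].append(98)` → a = [[2, 4, 98], [6, 4]]; b = [[2, 4, 98], [6, 4]]
`a.append([9, 9])` → a = [[2, 4, 98], [6, 4], [9, 9]]
`print(b)` → prints [[2, 4, 98], [6, 4]]

Answer: [[2, 4, 98], [6, 4]]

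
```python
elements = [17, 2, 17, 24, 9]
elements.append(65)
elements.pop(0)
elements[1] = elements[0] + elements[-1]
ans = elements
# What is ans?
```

Trace:
`elements = [17, 2, 17, 24, 9]` → elements = [17, 2, 17, 24, 9]
`elements.append(65)` → elements = [17, 2, 17, 24, 9, 65]
`elements.pop(0)` → elements = [2, 17, 24, 9, 65]
`elements[1] = elements[0] + elements[-1]` → elements = [2, 67, 24, 9, 65]
`ans = elements` → ans = [2, 67, 24, 9, 65]
So ans = [2, 67, 24, 9, 65]

Answer: [2, 67, 24, 9, 65]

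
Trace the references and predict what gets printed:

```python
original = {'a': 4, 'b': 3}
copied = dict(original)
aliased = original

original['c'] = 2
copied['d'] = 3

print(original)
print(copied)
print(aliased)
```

Key concept: dict() creates copy, assignment creates alias.
Step by step:
`original = {'a': 4, 'b': 3}` → original = {'a': 4, 'b': 3}
`copied = dict(original)` → copied = {'a': 4, 'b': 3}
`aliased = original` → aliased = {'a': 4, 'b': 3} (same object as original)
`original['c'] = 2` → original = {'a': 4, 'b': 3, 'c': 2} (same object as aliased); aliased = {'a': 4, 'b': 3, 'c': 2} (same object as original)
`copied['d'] = 3` → copied = {'a': 4, 'b': 3, 'd': 3}
`print(original)` → prints {'a': 4, 'b': 3, 'c': 2}
`print(copied)` → prints {'a': 4, 'b': 3, 'd': 3}
`print(aliased)` → prints {'a': 4, 'b': 3, 'c': 2}

Answer:
{'a': 4, 'b': 3, 'c': 2}
{'a': 4, 'b': 3, 'd': 3}
{'a': 4, 'b': 3, 'c': 2}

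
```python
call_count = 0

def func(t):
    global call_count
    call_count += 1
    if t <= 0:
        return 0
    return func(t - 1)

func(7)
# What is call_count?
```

Linear recursion stepping by 1: 8 calls from t=7 down to ≤0.

Answer: 8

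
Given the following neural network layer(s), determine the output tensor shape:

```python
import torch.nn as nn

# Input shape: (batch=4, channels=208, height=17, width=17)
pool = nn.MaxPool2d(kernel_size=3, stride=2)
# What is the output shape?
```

Input: (4, 208, 17, 17) -> Output: (4, 208, 8, 8)

Answer: (4, 208, 8, 8)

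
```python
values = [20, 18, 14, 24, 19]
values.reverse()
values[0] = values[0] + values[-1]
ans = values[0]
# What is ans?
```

Trace:
`values = [20, 18, 14, 24, 19]` → values = [20, 18, 14, 24, 19]
`values.reverse()` → values = [19, 24, 14, 18, 20]
`values[0] = values[0] + values[-1]` → values = [39, 24, 14, 18, 20]
`ans = values[0]` → ans = 39
So ans = 39

Answer: 39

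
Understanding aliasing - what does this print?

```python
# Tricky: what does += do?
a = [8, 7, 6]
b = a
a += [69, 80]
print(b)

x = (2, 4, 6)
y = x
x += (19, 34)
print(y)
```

Key concept: += behavior differs for mutable vs immutable.
Step by step:
`a = [8, 7, 6]` → a = [8, 7, 6]
`b = a` → b = [8, 7, 6] (same object as a)
`a += [69, 80]` → a = [8, 7, 6, 69, 80] (same object as b); b = [8, 7, 6, 69, 80] (same object as a)
`print(b)` → prints [8, 7, 6, 69, 80]
`x = (2, 4, 6)` → x = (2, 4, 6)
`y = x` → y = (2, 4, 6)
`x += (19, 34)` → x = (2, 4, 6, 19, 34)
`print(y)` → prints (2, 4, 6)

Answer:
[8, 7, 6, 69, 80]
(2, 4, 6)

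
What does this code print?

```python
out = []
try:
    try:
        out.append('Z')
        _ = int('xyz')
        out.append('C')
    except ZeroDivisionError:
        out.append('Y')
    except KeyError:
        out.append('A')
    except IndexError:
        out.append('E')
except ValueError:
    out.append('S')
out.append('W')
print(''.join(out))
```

Execution trace: 'Z' (inner try body) → 'S' (outer except ValueError) → 'W' (after the try/except). Output: ZSW

Answer: ZSW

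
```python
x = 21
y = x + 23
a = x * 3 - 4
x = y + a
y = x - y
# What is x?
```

Trace:
`x = 21` → x = 21
`y = x + 23` → y = 44
`a = x * 3 - 4` → a = 59
`x = y + a` → x = 103
`y = x - y` → y = 59
So x = 103

Answer: 103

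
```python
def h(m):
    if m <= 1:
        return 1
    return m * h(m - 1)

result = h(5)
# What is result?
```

h(5) = 5 * 4 * 3 * 2 * 1 = 120

Answer: 120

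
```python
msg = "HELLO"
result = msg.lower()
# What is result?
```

Trace:
`msg = "HELLO"` → msg = 'HELLO'
`result = msg.lower()` → result = 'hello'
So result = 'hello'

Answer: 'hello'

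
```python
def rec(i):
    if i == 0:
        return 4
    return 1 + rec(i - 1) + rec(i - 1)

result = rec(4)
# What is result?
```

rec(i) = 1 + 2·rec(i-1), rec(0)=4. Closed form: (4+1)·2^4 - 1 = 79.

Answer: 79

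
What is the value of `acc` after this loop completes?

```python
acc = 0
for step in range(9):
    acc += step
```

Sum of 0 to 8 = 36
`acc` takes the values: 0 → 1 → 3 → 6 → 10 → 15 → 21 → 28 → 36

Answer: 36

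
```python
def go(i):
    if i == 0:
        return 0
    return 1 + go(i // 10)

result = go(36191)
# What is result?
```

Count of digits of 36191: 5

Answer: 5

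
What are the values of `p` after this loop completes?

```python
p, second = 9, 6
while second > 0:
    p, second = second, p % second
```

GCD of 9 and 6
`p` takes the values: 9 → 6 → 3

Answer: 3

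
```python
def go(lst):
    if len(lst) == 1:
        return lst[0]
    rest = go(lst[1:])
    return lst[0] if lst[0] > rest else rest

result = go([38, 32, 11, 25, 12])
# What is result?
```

Recursive max over [38, 32, 11, 25, 12] = 38

Answer: 38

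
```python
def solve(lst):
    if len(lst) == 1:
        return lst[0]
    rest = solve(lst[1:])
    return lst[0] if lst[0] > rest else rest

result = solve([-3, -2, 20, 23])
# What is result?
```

Recursive max over [-3, -2, 20, 23] = 23

Answer: 23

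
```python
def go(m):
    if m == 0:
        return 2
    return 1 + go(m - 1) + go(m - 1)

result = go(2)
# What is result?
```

go(m) = 1 + 2·go(m-1), go(0)=2. Closed form: (2+1)·2^2 - 1 = 11.

Answer: 11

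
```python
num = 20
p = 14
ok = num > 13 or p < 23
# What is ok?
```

Trace:
`num = 20` → num = 20
`p = 14` → p = 14
`ok = num > 13 or p < 23` → ok = True
So ok = True

Answer: True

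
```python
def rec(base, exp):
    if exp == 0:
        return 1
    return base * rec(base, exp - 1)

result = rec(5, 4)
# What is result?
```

rec(5, 4) = 5 * 5 * 5 * 5 = 625

Answer: 625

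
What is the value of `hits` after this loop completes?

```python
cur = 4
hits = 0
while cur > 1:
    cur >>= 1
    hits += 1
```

Count right shifts until 1
`hits` takes the values: 0 → 1 → 2

Answer: 2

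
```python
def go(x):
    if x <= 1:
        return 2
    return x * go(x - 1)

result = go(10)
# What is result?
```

go(10) = 10 * 9 * 8 * 7 * 6 * 5 * 4 * 3 * 2 * 2 = 7257600

Answer: 7257600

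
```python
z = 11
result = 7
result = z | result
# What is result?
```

Trace:
`z = 11` → z = 11
`result = 7` → result = 7
`result = z | result` → result = 15
So result = 15

Answer: 15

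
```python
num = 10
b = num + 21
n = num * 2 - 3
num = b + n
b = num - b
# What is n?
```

Trace:
`num = 10` → num = 10
`b = num + 21` → b = 31
`n = num * 2 - 3` → n = 17
`num = b + n` → num = 48
`b = num - b` → b = 17
So n = 17

Answer: 17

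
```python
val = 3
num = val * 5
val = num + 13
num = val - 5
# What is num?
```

Trace:
`val = 3` → val = 3
`num = val * 5` → num = 15
`val = num + 13` → val = 28
`num = val - 5` → num = 23
So num = 23

Answer: 23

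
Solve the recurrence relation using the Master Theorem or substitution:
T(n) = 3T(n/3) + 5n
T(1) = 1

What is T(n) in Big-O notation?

By Master Theorem: a=3, b=3, f(n)=5n. Since log_3(3) = 1 and f(n) = Θ(n^1), Case 2 applies. T(n) = O(n log n).

Answer: O(n log n)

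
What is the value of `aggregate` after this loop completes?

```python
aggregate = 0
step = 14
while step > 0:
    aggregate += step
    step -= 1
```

Sum 14 down to 1
`aggregate` takes the values: 0 → 14 → 27 → 39 → 50 → 60 → 69 → 77 → 84 → 90 → 95 → 99 → 102 → 104 → 105

Answer: 105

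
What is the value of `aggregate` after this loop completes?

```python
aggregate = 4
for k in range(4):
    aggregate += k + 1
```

Start at 4, add 1 to 4 = 14
`aggregate` takes the values: 4 → 5 → 7 → 10 → 14

Answer: 14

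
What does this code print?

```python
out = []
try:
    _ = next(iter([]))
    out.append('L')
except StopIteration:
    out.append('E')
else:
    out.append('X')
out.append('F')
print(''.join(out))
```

Execution trace: 'E' (except StopIteration) → 'F' (after the try/except). Output: EF

Answer: EF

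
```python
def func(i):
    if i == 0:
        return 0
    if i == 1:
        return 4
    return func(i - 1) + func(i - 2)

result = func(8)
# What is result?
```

Build up from base cases: func(0)=0, func(1)=4, func(2)=4, func(3)=8, func(4)=12, func(5)=20, func(6)=32, ..., func(8)=84

Answer: 84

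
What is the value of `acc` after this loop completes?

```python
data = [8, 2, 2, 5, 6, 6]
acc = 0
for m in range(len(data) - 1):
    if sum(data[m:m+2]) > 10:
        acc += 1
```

Count windows with sum > 10
`acc` takes the values: 0 → 1 → 2

Answer: 2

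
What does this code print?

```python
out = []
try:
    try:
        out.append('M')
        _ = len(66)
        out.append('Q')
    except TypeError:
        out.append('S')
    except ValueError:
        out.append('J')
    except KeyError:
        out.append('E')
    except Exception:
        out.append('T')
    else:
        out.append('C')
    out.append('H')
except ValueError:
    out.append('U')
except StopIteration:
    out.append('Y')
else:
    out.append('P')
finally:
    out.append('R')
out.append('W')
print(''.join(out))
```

Execution trace: 'M' (inner try body) → 'S' (inner except TypeError) → 'H' (try body, no exception) → 'P' (else) → 'R' (finally) → 'W' (after the try/except). Output: MSHPRW

Answer: MSHPRW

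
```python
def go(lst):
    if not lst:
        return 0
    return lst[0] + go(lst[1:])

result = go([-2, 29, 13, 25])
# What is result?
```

(-2) + 29 + 13 + 25 + 0 = 65

Answer: 65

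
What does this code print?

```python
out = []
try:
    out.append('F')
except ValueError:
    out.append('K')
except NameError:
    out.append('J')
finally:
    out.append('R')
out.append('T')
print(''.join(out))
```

Execution trace: 'F' (try body, no exception) → 'R' (finally) → 'T' (after the try/except). Output: FRT

Answer: FRT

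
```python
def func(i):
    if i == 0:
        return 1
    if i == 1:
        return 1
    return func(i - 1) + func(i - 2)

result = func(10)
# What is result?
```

Build up from base cases: func(0)=1, func(1)=1, func(2)=2, func(3)=3, func(4)=5, func(5)=8, func(6)=13, ..., func(10)=89

Answer: 89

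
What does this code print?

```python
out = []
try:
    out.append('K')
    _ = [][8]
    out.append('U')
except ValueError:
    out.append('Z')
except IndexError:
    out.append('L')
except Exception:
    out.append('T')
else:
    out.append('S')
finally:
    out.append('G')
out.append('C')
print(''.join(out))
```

Execution trace: 'K' (try body) → 'L' (except IndexError) → 'G' (finally) → 'C' (after the try/except). Output: KLGC

Answer: KLGC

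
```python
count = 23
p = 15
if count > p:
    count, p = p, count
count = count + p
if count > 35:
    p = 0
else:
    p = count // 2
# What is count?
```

Trace:
`count = 23` → count = 23
`p = 15` → p = 15
`if count > p: ...` → count > p is True → count = 15; p = 23
`count = count + p` → count = 38
`if count > 35: ...` → count > 35 is True → p = 0
So count = 38

Answer: 38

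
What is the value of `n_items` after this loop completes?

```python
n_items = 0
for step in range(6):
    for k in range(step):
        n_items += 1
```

Triangle number: 0+1+2+...+5
`n_items` takes the values: 0 → 1 → 2 → 3 → 4 → 5 → 6 → 7 → 8 → 9 → 10 → 11 → 12 → 13 → 14 → 15

Answer: 15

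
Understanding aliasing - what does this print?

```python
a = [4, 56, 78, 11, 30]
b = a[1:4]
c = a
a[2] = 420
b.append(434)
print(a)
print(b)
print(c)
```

Key concept: slice vs alias.
Step by step:
`a = [4, 56, 78, 11, 30]` → a = [4, 56, 78, 11, 30]
`b = a[1:4]` → b = [56, 78, 11]
`c = a` → c = [4, 56, 78, 11, 30] (same object as a)
`a[2] = 420` → a = [4, 56, 420, 11, 30] (same object as c); c = [4, 56, 420, 11, 30] (same object as a)
`b.append(434)` → b = [56, 78, 11, 434]
`print(a)` → prints [4, 56, 420, 11, 30]
`print(b)` → prints [56, 78, 11, 434]
`print(c)` → prints [4, 56, 420, 11, 30]

Answer:
[4, 56, 420, 11, 30]
[56, 78, 11, 434]
[4, 56, 420, 11, 30]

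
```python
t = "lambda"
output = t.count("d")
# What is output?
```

Trace:
`t = "lambda"` → t = 'lambda'
`output = t.count("d")` → output = 1
So output = 1

Answer: 1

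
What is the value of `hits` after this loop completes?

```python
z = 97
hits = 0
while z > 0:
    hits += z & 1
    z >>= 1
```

Count set bits in 97 (binary: 0b1100001)
`hits` takes the values: 0 → 1 → 2 → 3

Answer: 3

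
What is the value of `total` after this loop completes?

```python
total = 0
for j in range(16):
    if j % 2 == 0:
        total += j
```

Sum of even numbers 0 to 15
`total` takes the values: 0 → 2 → 6 → 12 → 20 → 30 → 42 → 56

Answer: 56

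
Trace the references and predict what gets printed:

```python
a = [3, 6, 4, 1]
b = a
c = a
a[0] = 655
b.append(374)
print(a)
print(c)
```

Key concept: multiple aliases.
Step by step:
`a = [3, 6, 4, 1]` → a = [3, 6, 4, 1]
`b = a` → b = [3, 6, 4, 1] (same object as a)
`c = a` → c = [3, 6, 4, 1] (same object as a, b)
`a[0] = 655` → a = [655, 6, 4, 1] (same object as b, c); b = [655, 6, 4, 1] (same object as a, c); c = [655, 6, 4, 1] (same object as a, b)
`b.append(374)` → a = [655, 6, 4, 1, 374] (same object as b, c); b = [655, 6, 4, 1, 374] (same object as a, c); c = [655, 6, 4, 1, 374] (same object as a, b)
`print(a)` → prints [655, 6, 4, 1, 374]
`print(c)` → prints [655, 6, 4, 1, 374]

Answer:
[655, 6, 4, 1, 374]
[655, 6, 4, 1, 374]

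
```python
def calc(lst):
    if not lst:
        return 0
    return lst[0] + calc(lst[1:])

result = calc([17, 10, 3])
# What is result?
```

17 + 10 + 3 + 0 = 30

Answer: 30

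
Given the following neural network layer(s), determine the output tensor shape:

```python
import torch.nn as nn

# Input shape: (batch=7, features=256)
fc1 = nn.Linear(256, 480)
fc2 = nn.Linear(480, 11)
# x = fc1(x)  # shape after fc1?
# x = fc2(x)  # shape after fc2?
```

Input: (7, 256) -> after fc1: (7, 480) -> Output: (7, 11)

Answer: (7, 11)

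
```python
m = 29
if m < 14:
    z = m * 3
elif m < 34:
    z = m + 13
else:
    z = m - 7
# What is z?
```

Trace:
`m = 29` → m = 29
`if m < 14: ...` → m < 14 is False, m < 34 is True → z = 42
So z = 42

Answer: 42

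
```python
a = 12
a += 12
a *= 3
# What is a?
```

Trace:
`a = 12` → a = 12
`a += 12` → a = 24
`a *= 3` → a = 72
So a = 72

Answer: 72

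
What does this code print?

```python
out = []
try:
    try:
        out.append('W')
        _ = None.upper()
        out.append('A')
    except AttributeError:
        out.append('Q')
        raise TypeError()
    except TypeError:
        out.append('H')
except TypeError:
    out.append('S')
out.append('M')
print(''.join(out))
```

Execution trace: 'W' (inner try body) → 'Q' (inner except AttributeError) → 'S' (outer except TypeError) → 'M' (after the try/except). Output: WQSM

Answer: WQSM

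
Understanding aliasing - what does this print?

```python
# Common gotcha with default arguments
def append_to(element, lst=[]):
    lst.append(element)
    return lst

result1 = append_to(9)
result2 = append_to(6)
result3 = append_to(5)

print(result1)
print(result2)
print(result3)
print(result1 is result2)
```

Key concept: mutable default argument gotcha.
Step by step:
`result1 = append_to(9)` → result1 = [9]
`result2 = append_to(6)` → result1 = [9, 6] (same object as result2); result2 = [9, 6] (same object as result1)
`result3 = append_to(5)` → result1 = [9, 6, 5] (same object as result2, result3); result2 = [9, 6, 5] (same object as result1, result3); result3 = [9, 6, 5] (same object as result1, result2)
`print(result1)` → prints [9, 6, 5]
`print(result2)` → prints [9, 6, 5]
`print(result3)` → prints [9, 6, 5]
`print(result1 is result2)` → prints True

Answer:
[9, 6, 5]
[9, 6, 5]
[9, 6, 5]
True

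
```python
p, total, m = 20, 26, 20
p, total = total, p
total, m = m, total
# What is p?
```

Trace:
`p, total, m = 20, 26, 20` → p = 20; total = 26; m = 20
`p, total = total, p` → p = 26; total = 20
`total, m = m, total` → total = 20; m = 20
So p = 26

Answer: 26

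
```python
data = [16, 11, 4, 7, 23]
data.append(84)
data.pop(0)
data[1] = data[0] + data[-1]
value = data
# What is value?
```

Trace:
`data = [16, 11, 4, 7, 23]` → data = [16, 11, 4, 7, 23]
`data.append(84)` → data = [16, 11, 4, 7, 23, 84]
`data.pop(0)` → data = [11, 4, 7, 23, 84]
`data[1] = data[0] + data[-1]` → data = [11, 95, 7, 23, 84]
`value = data` → value = [11, 95, 7, 23, 84]
So value = [11, 95, 7, 23, 84]

Answer: [11, 95, 7, 23, 84]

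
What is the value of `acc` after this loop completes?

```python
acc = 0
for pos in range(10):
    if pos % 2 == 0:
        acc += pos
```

Sum of even numbers 0 to 9
`acc` takes the values: 0 → 2 → 6 → 12 → 20

Answer: 20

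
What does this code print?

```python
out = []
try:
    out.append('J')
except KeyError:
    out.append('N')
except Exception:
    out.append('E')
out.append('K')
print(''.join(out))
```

Execution trace: 'J' (try body, no exception) → 'K' (after the try/except). Output: JK

Answer: JK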